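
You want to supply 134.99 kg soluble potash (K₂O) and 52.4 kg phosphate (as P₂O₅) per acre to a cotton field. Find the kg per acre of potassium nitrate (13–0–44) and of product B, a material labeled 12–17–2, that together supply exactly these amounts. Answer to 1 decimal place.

Per-acre balance (a = potassium nitrate, b = product B):
K₂O: 0.44·a + 0.02·b = 134.99
P₂O₅: 0·a + 0.17·b = 52.4
Solving simultaneously: a = 292.785, b = 308.235.

292.8 kg potassium nitrate, 308.2 kg product B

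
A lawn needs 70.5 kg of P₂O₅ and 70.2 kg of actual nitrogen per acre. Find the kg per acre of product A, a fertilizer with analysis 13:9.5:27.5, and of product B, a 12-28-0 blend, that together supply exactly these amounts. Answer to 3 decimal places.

Per-acre balance (a = product A, b = product B):
P₂O₅: 0.095·a + 0.28·b = 70.5
N: 0.13·a + 0.12·b = 70.2
Eliminate a: (row1) − 0.095/0.13·(row2) → 0.192308·b = 19.2, so b = 99.84.
Back-substitute: a = (70.5 − 0.28·99.84) / 0.095 = 447.84.

447.840 kg product A, 99.840 kg product B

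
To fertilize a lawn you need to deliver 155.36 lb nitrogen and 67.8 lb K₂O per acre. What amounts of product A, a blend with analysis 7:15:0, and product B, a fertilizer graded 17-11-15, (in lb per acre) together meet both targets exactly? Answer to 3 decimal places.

Let a = lb of product A, b = lb of product B (per acre).
N: 0.07·a + 0.17·b = 155.36
K₂O: 0·a + 0.15·b = 67.8
Solving simultaneously: a = 1121.7143, b = 452.

1121.714 lb product A, 452.000 lb product B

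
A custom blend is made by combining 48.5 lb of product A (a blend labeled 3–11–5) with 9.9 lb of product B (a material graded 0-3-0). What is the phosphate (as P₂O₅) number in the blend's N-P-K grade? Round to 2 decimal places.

Total mass = 48.5 + 9.9 = 58.4 lb.
P₂O₅ mass = 11%×48.5 + 3%×9.9 = 5.632 lb.
% P₂O₅ = 5.632 / 58.4 = 9.64384%.

9.64% P₂O₅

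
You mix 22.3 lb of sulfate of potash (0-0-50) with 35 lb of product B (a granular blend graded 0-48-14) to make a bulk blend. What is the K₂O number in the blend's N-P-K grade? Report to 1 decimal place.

Total mass = 22.3 + 35 = 57.3 lb.
K₂O mass = 50%×22.3 + 14%×35 = 16.05 lb.
% K₂O = 16.05 / 57.3 = 28.0105%.

28.0% K₂O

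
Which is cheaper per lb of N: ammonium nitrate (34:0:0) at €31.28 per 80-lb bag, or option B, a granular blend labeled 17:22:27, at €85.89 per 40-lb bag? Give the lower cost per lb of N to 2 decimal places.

€1.15 per lb N (ammonium nitrate)

ammonium nitrate: N per bag = 80 × 34% = 27.2 lb; cost = 31.28 / 27.2 = €1.1500/lb N.
option B: N per bag = 40 × 17% = 6.8 lb; cost = 85.89 / 6.8 = €12.6309/lb N.
ammonium nitrate is cheaper.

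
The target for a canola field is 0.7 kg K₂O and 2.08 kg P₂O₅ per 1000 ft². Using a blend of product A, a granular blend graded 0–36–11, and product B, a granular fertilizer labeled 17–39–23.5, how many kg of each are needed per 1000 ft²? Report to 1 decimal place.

5.2 kg product A, 0.6 kg product B

Let a = kg of product A, b = kg of product B (per 1000 ft²).
K₂O: 0.11·a + 0.235·b = 0.7
P₂O₅: 0.36·a + 0.39·b = 2.08
Eliminate b: (row1) − 0.235/0.39·(row2) → -0.106923·a = -0.553333, so a = 5.17506.
Then b = (2.08 − 0.36·5.17506) / 0.39 = 0.556355.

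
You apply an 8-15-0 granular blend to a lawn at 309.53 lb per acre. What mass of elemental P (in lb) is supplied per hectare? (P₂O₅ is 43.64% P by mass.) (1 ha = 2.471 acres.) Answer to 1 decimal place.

P₂O₅ per acre = 309.53 × 15% = 46.4295 lb.
Elemental P = 46.4295 × 0.4364 = 20.2618 lb per acre.
Convert to per hectare: 20.2618 × 2.471 = 50.067 lb.

50.1 lb P per hectare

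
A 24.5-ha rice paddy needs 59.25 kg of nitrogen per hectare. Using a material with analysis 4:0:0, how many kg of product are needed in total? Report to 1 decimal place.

Product per hectare = 59.25 / 4% = 1481.25 kg.
Total product = 1481.25 × 24.5 = 36290.62 kg.

36290.6 kg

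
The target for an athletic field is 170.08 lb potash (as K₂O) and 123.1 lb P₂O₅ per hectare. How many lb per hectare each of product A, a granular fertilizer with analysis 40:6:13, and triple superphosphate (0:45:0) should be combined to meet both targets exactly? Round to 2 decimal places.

Let a = lb of product A, b = lb of triple superphosphate (per hectare).
K₂O: 0.13·a + 0·b = 170.08
P₂O₅: 0.06·a + 0.45·b = 123.1
Eliminate a: (row1) − 0.13/0.06·(row2) → -0.975·b = -96.6367, so b = 99.1145.
Back-substitute: a = (170.08 − 0·99.1145) / 0.13 = 1308.308.

1308.31 lb product A, 99.11 lb triple superphosphate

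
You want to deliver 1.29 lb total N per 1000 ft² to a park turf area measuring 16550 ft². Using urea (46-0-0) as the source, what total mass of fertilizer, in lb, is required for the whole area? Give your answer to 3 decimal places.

46.412 lb

Product per 1000 ft² = 1.29 / 46% = 2.80435 lb.
Total product = 2.80435 × 16550 / 1000 = 46.41196 lb.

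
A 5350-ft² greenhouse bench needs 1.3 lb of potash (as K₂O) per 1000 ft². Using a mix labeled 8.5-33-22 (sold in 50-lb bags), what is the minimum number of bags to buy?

1 bags

Product per 1000 ft² = 1.3 / 22% = 5.90909 lb.
Total product = 5.90909 × 5350 / 1000 = 31.6136 lb.
Bags = ⌈31.6136 / 50⌉ = 1.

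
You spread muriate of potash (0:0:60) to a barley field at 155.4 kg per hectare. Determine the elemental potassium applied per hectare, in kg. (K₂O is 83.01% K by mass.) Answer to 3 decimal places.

77.399 kg K per hectare

K₂O per hectare = 155.4 × 60% = 93.24 kg.
Elemental K = 93.24 × 0.8301 = 77.3985 kg per hectare.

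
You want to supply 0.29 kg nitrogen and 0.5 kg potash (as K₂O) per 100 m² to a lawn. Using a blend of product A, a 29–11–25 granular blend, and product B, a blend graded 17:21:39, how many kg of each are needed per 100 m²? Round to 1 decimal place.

0.4 kg product A, 1.0 kg product B

With a, b = kg per 100 m² of product A and product B:
N: 0.29·a + 0.17·b = 0.29
K₂O: 0.25·a + 0.39·b = 0.5
Solving simultaneously: a = 0.398017, b = 1.02691.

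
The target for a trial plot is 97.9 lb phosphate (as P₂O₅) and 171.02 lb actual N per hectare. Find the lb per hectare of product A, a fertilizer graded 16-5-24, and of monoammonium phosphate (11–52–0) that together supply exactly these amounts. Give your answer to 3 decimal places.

Let a = lb of product A, b = lb of monoammonium phosphate (per hectare).
P₂O₅: 0.05·a + 0.52·b = 97.9
N: 0.16·a + 0.11·b = 171.02
From row1: a = (97.9 − 0.52·b) / 0.05.
Into row2: 0.16·(97.9 − 0.52·b)/0.05 + 0.11·b = 171.02 → b = 91.5444, a = 1005.9382.

1005.938 lb product A, 91.544 lb monoammonium phosphate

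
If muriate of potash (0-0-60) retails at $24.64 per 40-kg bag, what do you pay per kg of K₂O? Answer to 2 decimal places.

$1.03 per kg K₂O

K₂O in bag = 40 × 60% = 24 kg.
Cost per kg K₂O = $24.64 / 24 = $1.0267.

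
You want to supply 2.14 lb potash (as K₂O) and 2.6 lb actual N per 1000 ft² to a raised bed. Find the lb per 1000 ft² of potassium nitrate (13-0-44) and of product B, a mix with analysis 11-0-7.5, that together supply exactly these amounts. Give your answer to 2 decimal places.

Per-1000 ft² balance (a = potassium nitrate, b = product B):
K₂O: 0.44·a + 0.075·b = 2.14
N: 0.13·a + 0.11·b = 2.6
Eliminate a: (row1) − 0.44/0.13·(row2) → -0.297308·b = -6.66, so b = 22.401.
Back-substitute: a = (2.14 − 0.075·22.401) / 0.44 = 1.04528.

1.05 lb potassium nitrate, 22.40 lb product B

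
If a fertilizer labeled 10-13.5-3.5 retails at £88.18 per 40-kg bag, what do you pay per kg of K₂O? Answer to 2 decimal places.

£62.99 per kg K₂O

K₂O in bag = 40 × 3.5% = 1.4 kg.
Cost per kg K₂O = £88.18 / 1.4 = £62.9857.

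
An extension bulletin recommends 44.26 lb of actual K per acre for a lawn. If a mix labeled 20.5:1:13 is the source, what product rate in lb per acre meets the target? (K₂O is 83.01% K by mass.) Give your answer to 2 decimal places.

As K₂O: 44.26 / 0.8301 = 53.3189 lb per acre.
Product per acre = 53.3189 / 13% = 410.145 lb.

410.15 lb of product per acre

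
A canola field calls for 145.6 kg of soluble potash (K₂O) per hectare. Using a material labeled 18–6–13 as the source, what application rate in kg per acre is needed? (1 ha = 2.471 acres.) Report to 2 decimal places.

Product per hectare = 145.6 / 13% = 1120 kg.
Convert to per acre: 1120 × 0.404694 = 453.258 kg.

453.26 kg of product per acre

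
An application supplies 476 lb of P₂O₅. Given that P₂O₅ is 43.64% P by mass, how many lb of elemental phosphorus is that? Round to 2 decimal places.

207.73 lb P

P = 476 × 0.4364 = 207.726 lb.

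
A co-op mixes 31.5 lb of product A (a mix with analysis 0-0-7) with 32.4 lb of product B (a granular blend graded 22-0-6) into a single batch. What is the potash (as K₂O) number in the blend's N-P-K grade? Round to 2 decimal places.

6.49% K₂O

Total mass = 31.5 + 32.4 = 63.9 lb.
K₂O mass = 7%×31.5 + 6%×32.4 = 4.149 lb.
% K₂O = 4.149 / 63.9 = 6.49296%.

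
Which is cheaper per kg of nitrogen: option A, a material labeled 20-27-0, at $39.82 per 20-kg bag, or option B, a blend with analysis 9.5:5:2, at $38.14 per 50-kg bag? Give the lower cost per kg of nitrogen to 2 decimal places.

option A: N per bag = 20 × 20% = 4 kg; cost = 39.82 / 4 = $9.9550/kg N.
option B: N per bag = 50 × 9.5% = 4.75 kg; cost = 38.14 / 4.75 = $8.0295/kg N.
option B is cheaper.

$8.03 per kg N (option B)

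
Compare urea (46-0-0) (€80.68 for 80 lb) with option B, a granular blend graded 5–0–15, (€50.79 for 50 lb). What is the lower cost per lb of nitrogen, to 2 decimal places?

€2.19 per lb N (urea)

urea: N per bag = 80 × 46% = 36.8 lb; cost = 80.68 / 36.8 = €2.1924/lb N.
option B: N per bag = 50 × 5% = 2.5 lb; cost = 50.79 / 2.5 = €20.3160/lb N.
urea is cheaper.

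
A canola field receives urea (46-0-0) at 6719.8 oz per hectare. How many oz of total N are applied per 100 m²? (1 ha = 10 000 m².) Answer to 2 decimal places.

nitrogen per hectare = 6719.8 × 46% = 3091.11 oz.
Convert to per 100 m²: 3091.11 × 0.01 = 30.9111 oz.

30.91 oz N per hundred sq m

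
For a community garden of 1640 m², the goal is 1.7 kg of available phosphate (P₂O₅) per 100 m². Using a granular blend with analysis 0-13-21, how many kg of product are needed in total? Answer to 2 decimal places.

Product per 100 m² = 1.7 / 13% = 13.0769 kg.
Total product = 13.0769 × 1640 / 100 = 214.462 kg.

214.46 kg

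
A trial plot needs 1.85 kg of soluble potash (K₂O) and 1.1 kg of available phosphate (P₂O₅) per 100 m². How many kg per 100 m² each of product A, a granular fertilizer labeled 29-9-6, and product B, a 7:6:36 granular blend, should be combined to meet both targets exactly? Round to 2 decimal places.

9.90 kg product A, 3.49 kg product B

With a, b = kg per 100 m² of product A and product B:
K₂O: 0.06·a + 0.36·b = 1.85
P₂O₅: 0.09·a + 0.06·b = 1.1
Eliminate a: (row1) − 0.06/0.09·(row2) → 0.32·b = 1.11667, so b = 3.48958.
Back-substitute: a = (1.85 − 0.36·3.48958) / 0.06 = 9.89583.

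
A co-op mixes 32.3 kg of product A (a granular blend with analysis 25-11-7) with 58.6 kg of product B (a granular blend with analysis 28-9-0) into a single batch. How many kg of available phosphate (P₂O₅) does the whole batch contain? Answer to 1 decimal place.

8.8 kg P₂O₅

P₂O₅ mass = 11%×32.3 + 9%×58.6 = 8.827 kg.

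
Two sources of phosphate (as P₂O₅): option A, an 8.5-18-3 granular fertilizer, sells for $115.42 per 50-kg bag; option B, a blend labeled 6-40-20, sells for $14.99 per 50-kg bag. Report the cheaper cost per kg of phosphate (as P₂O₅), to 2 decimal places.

$0.75 per kg P₂O₅ (option B)

option A: P₂O₅ per bag = 50 × 18% = 9 kg; cost = 115.42 / 9 = $12.8244/kg P₂O₅.
option B: P₂O₅ per bag = 50 × 40% = 20 kg; cost = 14.99 / 20 = $0.7495/kg P₂O₅.
option B is cheaper.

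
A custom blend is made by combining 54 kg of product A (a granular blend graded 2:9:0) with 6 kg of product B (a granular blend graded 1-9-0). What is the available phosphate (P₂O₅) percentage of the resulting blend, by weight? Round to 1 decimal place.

9.0% P₂O₅

Total mass = 54 + 6 = 60 kg.
P₂O₅ mass = 9%×54 + 9%×6 = 5.4 kg.
% P₂O₅ = 5.4 / 60 = 9%.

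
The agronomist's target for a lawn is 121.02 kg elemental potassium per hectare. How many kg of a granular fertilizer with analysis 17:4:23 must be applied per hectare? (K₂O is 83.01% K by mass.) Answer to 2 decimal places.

As K₂O: 121.02 / 0.8301 = 145.79 kg per hectare.
Product per hectare = 145.79 / 23% = 633.868 kg.

633.87 kg of product per hectare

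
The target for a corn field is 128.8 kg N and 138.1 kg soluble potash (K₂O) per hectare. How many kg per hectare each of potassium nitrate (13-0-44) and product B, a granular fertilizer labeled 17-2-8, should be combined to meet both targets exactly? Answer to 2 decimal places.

Let a = kg of potassium nitrate, b = kg of product B (per hectare).
N: 0.13·a + 0.17·b = 128.8
K₂O: 0.44·a + 0.08·b = 138.1
Eliminate a: (row1) − 0.13/0.44·(row2) → 0.146364·b = 87.9977, so b = 601.227.
Back-substitute: a = (128.8 − 0.17·601.227) / 0.13 = 204.5497.

204.55 kg potassium nitrate, 601.23 kg product B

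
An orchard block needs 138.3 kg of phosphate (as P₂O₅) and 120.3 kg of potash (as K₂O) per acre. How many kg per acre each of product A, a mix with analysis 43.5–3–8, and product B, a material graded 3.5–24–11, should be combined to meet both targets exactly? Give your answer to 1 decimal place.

859.1 kg product A, 468.9 kg product B

Per-acre balance (a = product A, b = product B):
P₂O₅: 0.03·a + 0.24·b = 138.3
K₂O: 0.08·a + 0.11·b = 120.3
Solving simultaneously: a = 859.057, b = 468.868.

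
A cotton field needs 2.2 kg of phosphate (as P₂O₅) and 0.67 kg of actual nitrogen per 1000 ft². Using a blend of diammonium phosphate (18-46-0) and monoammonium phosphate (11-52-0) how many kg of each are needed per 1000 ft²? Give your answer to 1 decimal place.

With a, b = kg per 1000 ft² of diammonium phosphate and monoammonium phosphate:
P₂O₅: 0.46·a + 0.52·b = 2.2
N: 0.18·a + 0.11·b = 0.67
Eliminate a: (row1) − 0.46/0.18·(row2) → 0.238889·b = 0.487778, so b = 2.04186.
Back-substitute: a = (2.2 − 0.52·2.04186) / 0.46 = 2.47442.

2.5 kg diammonium phosphate, 2.0 kg monoammonium phosphate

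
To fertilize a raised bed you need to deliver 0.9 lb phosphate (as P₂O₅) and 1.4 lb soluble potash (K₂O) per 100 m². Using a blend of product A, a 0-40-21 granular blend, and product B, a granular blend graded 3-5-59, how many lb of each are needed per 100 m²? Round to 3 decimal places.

2.044 lb product A, 1.645 lb product B

With a, b = lb per 100 m² of product A and product B:
P₂O₅: 0.4·a + 0.05·b = 0.9
K₂O: 0.21·a + 0.59·b = 1.4
Eliminate a: (row1) − 0.4/0.21·(row2) → -1.07381·b = -1.76667, so b = 1.64523.
Back-substitute: a = (0.9 − 0.05·1.64523) / 0.4 = 2.04435.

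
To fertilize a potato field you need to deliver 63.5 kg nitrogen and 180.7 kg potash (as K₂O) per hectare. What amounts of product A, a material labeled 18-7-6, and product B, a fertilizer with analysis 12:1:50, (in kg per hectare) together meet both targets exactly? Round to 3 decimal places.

121.570 kg product A, 346.812 kg product B

Per-hectare balance (a = product A, b = product B):
N: 0.18·a + 0.12·b = 63.5
K₂O: 0.06·a + 0.5·b = 180.7
Eliminate b: (row1) − 0.12/0.5·(row2) → 0.1656·a = 20.132, so a = 121.57005.
Then b = (180.7 − 0.06·121.57005) / 0.5 = 346.8116.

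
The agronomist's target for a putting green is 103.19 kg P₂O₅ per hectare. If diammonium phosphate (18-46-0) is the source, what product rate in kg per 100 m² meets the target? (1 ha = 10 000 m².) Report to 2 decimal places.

Product per hectare = 103.19 / 46% = 224.326 kg.
Convert to per 100 m²: 224.326 × 0.01 = 2.24326 kg.

2.24 kg of product per hundred sq m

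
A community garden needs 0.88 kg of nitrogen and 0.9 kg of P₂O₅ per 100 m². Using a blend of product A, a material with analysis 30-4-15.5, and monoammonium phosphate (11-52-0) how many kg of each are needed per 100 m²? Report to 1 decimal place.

2.4 kg product A, 1.5 kg monoammonium phosphate

Per-100 m² balance (a = product A, b = monoammonium phosphate):
N: 0.3·a + 0.11·b = 0.88
P₂O₅: 0.04·a + 0.52·b = 0.9
From row1: a = (0.88 − 0.11·b) / 0.3.
Into row2: 0.04·(0.88 − 0.11·b)/0.3 + 0.52·b = 0.9 → b = 1.54881, a = 2.36544.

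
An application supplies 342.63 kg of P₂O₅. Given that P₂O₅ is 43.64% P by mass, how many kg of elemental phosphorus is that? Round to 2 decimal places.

P = 342.63 × 0.4364 = 149.524 kg.

149.52 kg P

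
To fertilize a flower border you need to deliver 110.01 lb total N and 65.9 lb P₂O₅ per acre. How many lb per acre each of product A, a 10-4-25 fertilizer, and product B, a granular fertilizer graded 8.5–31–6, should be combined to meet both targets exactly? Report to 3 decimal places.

Per-acre balance (a = product A, b = product B):
N: 0.1·a + 0.085·b = 110.01
P₂O₅: 0.04·a + 0.31·b = 65.9
Solving simultaneously: a = 1032.6667, b = 79.3333.

1032.667 lb product A, 79.333 lb product B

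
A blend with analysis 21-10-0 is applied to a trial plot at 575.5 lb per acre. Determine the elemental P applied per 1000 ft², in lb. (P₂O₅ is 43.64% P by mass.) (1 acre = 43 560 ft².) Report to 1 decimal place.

P₂O₅ per acre = 575.5 × 10% = 57.55 lb.
Elemental P = 57.55 × 0.4364 = 25.1148 lb per acre.
Convert to per 1000 ft²: 25.1148 × 0.0229568 = 0.576557 lb.

0.6 lb P per thousand sq ft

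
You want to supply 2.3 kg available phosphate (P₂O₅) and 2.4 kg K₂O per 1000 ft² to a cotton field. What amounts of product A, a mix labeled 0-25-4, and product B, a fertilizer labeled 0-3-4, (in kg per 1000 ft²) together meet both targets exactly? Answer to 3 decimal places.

Per-1000 ft² balance (a = product A, b = product B):
P₂O₅: 0.25·a + 0.03·b = 2.3
K₂O: 0.04·a + 0.04·b = 2.4
From row1: a = (2.3 − 0.03·b) / 0.25.
Into row2: 0.04·(2.3 − 0.03·b)/0.25 + 0.04·b = 2.4 → b = 57.7273, a = 2.27273.

2.273 kg product A, 57.727 kg product B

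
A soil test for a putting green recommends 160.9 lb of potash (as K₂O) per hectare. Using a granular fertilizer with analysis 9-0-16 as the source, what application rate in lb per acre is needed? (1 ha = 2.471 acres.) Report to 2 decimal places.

406.97 lb of product per acre

Product per hectare = 160.9 / 16% = 1005.62 lb.
Convert to per acre: 1005.62 × 0.404694 = 406.971 lb.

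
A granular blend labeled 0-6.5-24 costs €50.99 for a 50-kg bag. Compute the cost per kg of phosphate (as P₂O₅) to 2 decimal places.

€15.69 per kg P₂O₅

P₂O₅ in bag = 50 × 6.5% = 3.25 kg.
Cost per kg P₂O₅ = €50.99 / 3.25 = €15.6892.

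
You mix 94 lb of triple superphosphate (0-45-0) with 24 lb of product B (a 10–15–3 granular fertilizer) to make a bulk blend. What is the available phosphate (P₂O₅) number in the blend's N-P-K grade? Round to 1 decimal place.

Total mass = 94 + 24 = 118 lb.
P₂O₅ mass = 45%×94 + 15%×24 = 45.9 lb.
% P₂O₅ = 45.9 / 118 = 38.8983%.

38.9% P₂O₅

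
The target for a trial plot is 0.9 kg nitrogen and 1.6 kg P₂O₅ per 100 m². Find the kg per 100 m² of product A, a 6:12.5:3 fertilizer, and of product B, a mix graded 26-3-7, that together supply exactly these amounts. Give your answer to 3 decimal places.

12.671 kg product A, 0.537 kg product B

Let a = kg of product A, b = kg of product B (per 100 m²).
N: 0.06·a + 0.26·b = 0.9
P₂O₅: 0.125·a + 0.03·b = 1.6
Eliminate a: (row1) − 0.06/0.125·(row2) → 0.2456·b = 0.132, so b = 0.537459.
Back-substitute: a = (0.9 − 0.26·0.537459) / 0.06 = 12.67101.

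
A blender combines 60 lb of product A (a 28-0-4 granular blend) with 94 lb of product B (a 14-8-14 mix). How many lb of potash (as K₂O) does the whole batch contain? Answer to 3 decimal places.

K₂O mass = 4%×60 + 14%×94 = 15.56 lb.

15.560 lb K₂O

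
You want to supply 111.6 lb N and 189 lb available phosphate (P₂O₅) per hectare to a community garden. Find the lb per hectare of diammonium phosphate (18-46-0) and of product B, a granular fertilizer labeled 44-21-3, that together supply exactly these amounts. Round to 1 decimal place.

362.8 lb diammonium phosphate, 105.2 lb product B

Let a = lb of diammonium phosphate, b = lb of product B (per hectare).
N: 0.18·a + 0.44·b = 111.6
P₂O₅: 0.46·a + 0.21·b = 189
Solving simultaneously: a = 362.843, b = 105.2005.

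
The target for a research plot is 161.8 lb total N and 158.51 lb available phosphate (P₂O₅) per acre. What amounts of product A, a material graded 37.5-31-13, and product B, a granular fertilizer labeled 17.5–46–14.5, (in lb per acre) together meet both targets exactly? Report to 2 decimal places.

With a, b = lb per acre of product A and product B:
N: 0.375·a + 0.175·b = 161.8
P₂O₅: 0.31·a + 0.46·b = 158.51
Eliminate a: (row1) − 0.375/0.31·(row2) → -0.381452·b = -29.946, so b = 78.5053.
Back-substitute: a = (161.8 − 0.175·78.5053) / 0.375 = 394.831.

394.83 lb product A, 78.51 lb product B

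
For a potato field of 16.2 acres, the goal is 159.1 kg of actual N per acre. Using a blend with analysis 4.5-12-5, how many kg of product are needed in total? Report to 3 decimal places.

57276.000 kg

Product per acre = 159.1 / 4.5% = 3535.56 kg.
Total product = 3535.56 × 16.2 = 57276 kg.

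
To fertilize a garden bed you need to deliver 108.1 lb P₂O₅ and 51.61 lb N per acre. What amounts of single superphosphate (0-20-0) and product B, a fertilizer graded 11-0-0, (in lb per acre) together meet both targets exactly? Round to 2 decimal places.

Let a = lb of single superphosphate, b = lb of product B (per acre).
P₂O₅: 0.2·a + 0·b = 108.1
N: 0·a + 0.11·b = 51.61
Solving simultaneously: a = 540.5, b = 469.182.

540.50 lb single superphosphate, 469.18 lb product B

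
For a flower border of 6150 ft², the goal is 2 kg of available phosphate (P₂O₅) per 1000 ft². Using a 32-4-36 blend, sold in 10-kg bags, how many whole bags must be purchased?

Product per 1000 ft² = 2 / 4% = 50 kg.
Total product = 50 × 6150 / 1000 = 307.5 kg.
Bags = ⌈307.5 / 10⌉ = 31.

31 bags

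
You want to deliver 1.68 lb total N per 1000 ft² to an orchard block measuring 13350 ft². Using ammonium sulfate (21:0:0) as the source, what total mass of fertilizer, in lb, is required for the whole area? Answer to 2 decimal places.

106.80 lb

Product per 1000 ft² = 1.68 / 21% = 8 lb.
Total product = 8 × 13350 / 1000 = 106.8 lb.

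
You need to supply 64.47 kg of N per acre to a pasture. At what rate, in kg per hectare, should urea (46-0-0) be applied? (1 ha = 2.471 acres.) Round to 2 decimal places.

346.32 kg of product per hectare

Product per acre = 64.47 / 46% = 140.152 kg.
Convert to per hectare: 140.152 × 2.471 = 346.316 kg.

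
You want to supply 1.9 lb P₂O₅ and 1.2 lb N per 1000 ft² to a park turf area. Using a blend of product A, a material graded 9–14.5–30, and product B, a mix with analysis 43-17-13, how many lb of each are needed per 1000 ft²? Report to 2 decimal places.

With a, b = lb per 1000 ft² of product A and product B:
P₂O₅: 0.145·a + 0.17·b = 1.9
N: 0.09·a + 0.43·b = 1.2
Solving simultaneously: a = 13.0287, b = 0.063762.

13.03 lb product A, 0.06 lb product B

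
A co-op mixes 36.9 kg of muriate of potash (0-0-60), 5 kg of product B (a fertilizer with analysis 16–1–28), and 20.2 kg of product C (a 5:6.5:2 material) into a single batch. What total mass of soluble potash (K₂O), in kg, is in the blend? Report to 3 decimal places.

K₂O mass = 60%×36.9 + 28%×5 + 2%×20.2 = 23.944 kg.

23.944 kg K₂O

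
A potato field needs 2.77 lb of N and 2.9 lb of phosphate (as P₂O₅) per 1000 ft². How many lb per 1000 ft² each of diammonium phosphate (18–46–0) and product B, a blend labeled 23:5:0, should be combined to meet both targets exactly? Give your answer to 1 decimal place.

With a, b = lb per 1000 ft² of diammonium phosphate and product B:
N: 0.18·a + 0.23·b = 2.77
P₂O₅: 0.46·a + 0.05·b = 2.9
Eliminate b: (row1) − 0.23/0.05·(row2) → -1.936·a = -10.57, so a = 5.45971.
Then b = (2.9 − 0.46·5.45971) / 0.05 = 7.77066.

5.5 lb diammonium phosphate, 7.8 lb product B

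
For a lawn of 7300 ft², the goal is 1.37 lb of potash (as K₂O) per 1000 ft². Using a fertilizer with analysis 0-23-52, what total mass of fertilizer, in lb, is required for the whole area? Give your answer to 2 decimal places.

Product per 1000 ft² = 1.37 / 52% = 2.63462 lb.
Total product = 2.63462 × 7300 / 1000 = 19.2327 lb.

19.23 lb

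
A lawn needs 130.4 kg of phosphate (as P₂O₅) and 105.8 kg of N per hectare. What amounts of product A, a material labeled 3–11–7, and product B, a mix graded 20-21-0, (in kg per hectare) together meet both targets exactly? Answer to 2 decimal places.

245.99 kg product A, 492.10 kg product B

Let a = kg of product A, b = kg of product B (per hectare).
P₂O₅: 0.11·a + 0.21·b = 130.4
N: 0.03·a + 0.2·b = 105.8
Eliminate b: (row1) − 0.21/0.2·(row2) → 0.0785·a = 19.31, so a = 245.987.
Then b = (105.8 − 0.03·245.987) / 0.2 = 492.102.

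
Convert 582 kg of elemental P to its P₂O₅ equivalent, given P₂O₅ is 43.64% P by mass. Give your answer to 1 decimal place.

1333.6 kg P₂O₅

P₂O₅ = 582 / 0.4364 = 1333.64 kg.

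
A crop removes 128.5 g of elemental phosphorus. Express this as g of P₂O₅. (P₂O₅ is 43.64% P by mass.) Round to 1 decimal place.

P₂O₅ = 128.5 / 0.4364 = 294.455 g.

294.5 g P₂O₅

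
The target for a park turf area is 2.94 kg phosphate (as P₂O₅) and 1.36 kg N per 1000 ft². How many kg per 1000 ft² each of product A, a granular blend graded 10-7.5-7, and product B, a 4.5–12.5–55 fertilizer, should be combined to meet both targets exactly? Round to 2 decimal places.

Per-1000 ft² balance (a = product A, b = product B):
P₂O₅: 0.075·a + 0.125·b = 2.94
N: 0.1·a + 0.045·b = 1.36
From row1: a = (2.94 − 0.125·b) / 0.075.
Into row2: 0.1·(2.94 − 0.125·b)/0.075 + 0.045·b = 1.36 → b = 21.0411, a = 4.13151.

4.13 kg product A, 21.04 kg product B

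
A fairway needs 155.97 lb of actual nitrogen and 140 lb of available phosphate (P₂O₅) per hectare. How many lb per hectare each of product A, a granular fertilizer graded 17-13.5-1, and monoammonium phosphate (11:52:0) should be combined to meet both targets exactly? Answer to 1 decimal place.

Let a = lb of product A, b = lb of monoammonium phosphate (per hectare).
N: 0.17·a + 0.11·b = 155.97
P₂O₅: 0.135·a + 0.52·b = 140
Eliminate b: (row1) − 0.11/0.52·(row2) → 0.141442·a = 126.355, so a = 893.33.
Then b = (140 − 0.135·893.33) / 0.52 = 37.3086.

893.3 lb product A, 37.3 lb monoammonium phosphate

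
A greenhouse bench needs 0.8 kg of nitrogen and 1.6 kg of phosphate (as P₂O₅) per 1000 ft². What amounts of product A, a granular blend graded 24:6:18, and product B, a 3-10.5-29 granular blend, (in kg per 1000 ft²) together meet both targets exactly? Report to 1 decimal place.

With a, b = kg per 1000 ft² of product A and product B:
N: 0.24·a + 0.03·b = 0.8
P₂O₅: 0.06·a + 0.105·b = 1.6
Solving simultaneously: a = 1.53846, b = 14.359.

1.5 kg product A, 14.4 kg product B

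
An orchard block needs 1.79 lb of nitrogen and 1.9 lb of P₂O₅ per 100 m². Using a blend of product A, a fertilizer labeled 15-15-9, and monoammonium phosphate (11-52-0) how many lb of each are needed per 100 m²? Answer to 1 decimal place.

11.7 lb product A, 0.3 lb monoammonium phosphate

Per-100 m² balance (a = product A, b = monoammonium phosphate):
N: 0.15·a + 0.11·b = 1.79
P₂O₅: 0.15·a + 0.52·b = 1.9
Solving simultaneously: a = 11.7366, b = 0.268293.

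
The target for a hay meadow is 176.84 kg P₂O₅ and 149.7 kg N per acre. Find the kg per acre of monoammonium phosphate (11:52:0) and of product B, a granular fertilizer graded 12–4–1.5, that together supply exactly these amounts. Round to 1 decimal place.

262.6 kg monoammonium phosphate, 1006.8 kg product B

Per-acre balance (a = monoammonium phosphate, b = product B):
P₂O₅: 0.52·a + 0.04·b = 176.84
N: 0.11·a + 0.12·b = 149.7
Eliminate b: (row1) − 0.04/0.12·(row2) → 0.483333·a = 126.94, so a = 262.634.
Then b = (149.7 − 0.11·262.634) / 0.12 = 1006.75.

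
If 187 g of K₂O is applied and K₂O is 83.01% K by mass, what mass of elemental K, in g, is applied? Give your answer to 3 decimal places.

K = 187 × 0.8301 = 155.2287 g.

155.229 g K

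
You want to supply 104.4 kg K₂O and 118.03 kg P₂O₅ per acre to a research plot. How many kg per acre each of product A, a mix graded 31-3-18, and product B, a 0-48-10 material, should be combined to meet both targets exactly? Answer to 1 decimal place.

Per-acre balance (a = product A, b = product B):
K₂O: 0.18·a + 0.1·b = 104.4
P₂O₅: 0.03·a + 0.48·b = 118.03
Eliminate a: (row1) − 0.18/0.03·(row2) → -2.78·b = -603.78, so b = 217.187.
Back-substitute: a = (104.4 − 0.1·217.187) / 0.18 = 459.341.

459.3 kg product A, 217.2 kg product B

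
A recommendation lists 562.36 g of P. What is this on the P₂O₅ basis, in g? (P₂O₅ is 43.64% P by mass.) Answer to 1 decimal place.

P₂O₅ = 562.36 / 0.4364 = 1288.63 g.

1288.6 g P₂O₅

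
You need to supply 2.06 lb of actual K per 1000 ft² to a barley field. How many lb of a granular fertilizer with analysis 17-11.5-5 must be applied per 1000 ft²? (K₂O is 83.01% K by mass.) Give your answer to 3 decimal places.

As K₂O: 2.06 / 0.8301 = 2.48163 lb per 1000 ft².
Product per 1000 ft² = 2.48163 / 5% = 49.6326 lb.

49.633 lb of product per thousand sq ft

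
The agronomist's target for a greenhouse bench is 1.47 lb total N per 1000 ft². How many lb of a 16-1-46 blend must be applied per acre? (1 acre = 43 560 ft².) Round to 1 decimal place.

Product per 1000 ft² = 1.47 / 16% = 9.1875 lb.
Convert to per acre: 9.1875 × 43.56 = 400.208 lb.

400.2 lb of product per acre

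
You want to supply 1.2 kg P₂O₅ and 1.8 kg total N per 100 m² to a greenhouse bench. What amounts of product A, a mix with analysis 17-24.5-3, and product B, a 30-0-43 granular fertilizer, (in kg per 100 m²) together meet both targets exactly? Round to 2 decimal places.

4.90 kg product A, 3.22 kg product B

Per-100 m² balance (a = product A, b = product B):
P₂O₅: 0.245·a + 0·b = 1.2
N: 0.17·a + 0.3·b = 1.8
Eliminate a: (row1) − 0.245/0.17·(row2) → -0.432353·b = -1.39412, so b = 3.22449.
Back-substitute: a = (1.2 − 0·3.22449) / 0.245 = 4.89796.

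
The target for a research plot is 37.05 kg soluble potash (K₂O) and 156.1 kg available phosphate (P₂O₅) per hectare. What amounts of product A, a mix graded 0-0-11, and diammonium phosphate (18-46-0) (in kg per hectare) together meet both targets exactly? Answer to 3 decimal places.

336.818 kg product A, 339.348 kg diammonium phosphate

Per-hectare balance (a = product A, b = diammonium phosphate):
K₂O: 0.11·a + 0·b = 37.05
P₂O₅: 0·a + 0.46·b = 156.1
Solving simultaneously: a = 336.8182, b = 339.3478.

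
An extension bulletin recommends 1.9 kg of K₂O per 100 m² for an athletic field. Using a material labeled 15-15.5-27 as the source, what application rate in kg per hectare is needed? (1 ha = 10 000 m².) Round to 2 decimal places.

703.70 kg of product per hectare

Product per 100 m² = 1.9 / 27% = 7.03704 kg.
Convert to per hectare: 7.03704 × 100 = 703.704 kg.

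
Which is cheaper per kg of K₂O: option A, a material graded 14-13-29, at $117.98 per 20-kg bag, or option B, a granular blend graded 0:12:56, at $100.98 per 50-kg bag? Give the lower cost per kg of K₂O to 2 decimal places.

option A: K₂O per bag = 20 × 29% = 5.8 kg; cost = 117.98 / 5.8 = $20.3414/kg K₂O.
option B: K₂O per bag = 50 × 56% = 28 kg; cost = 100.98 / 28 = $3.6064/kg K₂O.
option B is cheaper.

$3.61 per kg K₂O (option B)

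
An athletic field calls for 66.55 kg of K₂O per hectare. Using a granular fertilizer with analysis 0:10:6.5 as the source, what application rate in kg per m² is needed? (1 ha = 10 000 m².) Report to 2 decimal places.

Product per hectare = 66.55 / 6.5% = 1023.85 kg.
Convert to per m²: 1023.85 × 0.0001 = 0.102385 kg.

0.10 kg of product per sq m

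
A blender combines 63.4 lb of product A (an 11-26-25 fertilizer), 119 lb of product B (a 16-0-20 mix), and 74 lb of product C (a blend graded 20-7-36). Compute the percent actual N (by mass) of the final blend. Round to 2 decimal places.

15.92% N

Total mass = 63.4 + 119 + 74 = 256.4 lb.
N mass = 11%×63.4 + 16%×119 + 20%×74 = 40.814 lb.
% N = 40.814 / 256.4 = 15.9181%.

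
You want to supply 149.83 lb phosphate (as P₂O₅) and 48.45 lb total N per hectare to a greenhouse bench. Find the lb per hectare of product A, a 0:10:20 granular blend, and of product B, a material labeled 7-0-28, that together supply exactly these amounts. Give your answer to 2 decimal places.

With a, b = lb per hectare of product A and product B:
P₂O₅: 0.1·a + 0·b = 149.83
N: 0·a + 0.07·b = 48.45
Solving simultaneously: a = 1498.3, b = 692.143.

1498.30 lb product A, 692.14 lb product B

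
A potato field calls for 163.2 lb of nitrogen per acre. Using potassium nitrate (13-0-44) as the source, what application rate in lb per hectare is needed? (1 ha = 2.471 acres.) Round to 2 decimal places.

Product per acre = 163.2 / 13% = 1255.38 lb.
Convert to per hectare: 1255.38 × 2.471 = 3102.055 lb.

3102.06 lb of product per hectare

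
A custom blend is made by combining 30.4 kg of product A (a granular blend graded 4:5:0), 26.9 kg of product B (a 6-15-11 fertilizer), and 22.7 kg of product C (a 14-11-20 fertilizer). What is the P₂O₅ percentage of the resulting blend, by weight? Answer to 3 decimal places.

10.065% P₂O₅

Total mass = 30.4 + 26.9 + 22.7 = 80 kg.
P₂O₅ mass = 5%×30.4 + 15%×26.9 + 11%×22.7 = 8.052 kg.
% P₂O₅ = 8.052 / 80 = 10.065%.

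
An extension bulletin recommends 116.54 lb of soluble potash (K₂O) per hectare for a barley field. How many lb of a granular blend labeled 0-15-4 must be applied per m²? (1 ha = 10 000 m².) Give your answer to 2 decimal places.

0.29 lb of product per sq m

Product per hectare = 116.54 / 4% = 2913.5 lb.
Convert to per m²: 2913.5 × 0.0001 = 0.29135 lb.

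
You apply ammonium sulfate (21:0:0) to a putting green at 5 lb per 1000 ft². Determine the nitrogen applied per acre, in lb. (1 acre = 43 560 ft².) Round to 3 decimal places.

45.738 lb N per acre

nitrogen per 1000 ft² = 5 × 21% = 1.05 lb.
Convert to per acre: 1.05 × 43.56 = 45.738 lb.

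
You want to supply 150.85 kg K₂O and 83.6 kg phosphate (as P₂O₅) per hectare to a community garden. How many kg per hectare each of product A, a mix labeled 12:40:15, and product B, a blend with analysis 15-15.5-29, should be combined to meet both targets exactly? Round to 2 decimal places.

9.30 kg product A, 515.36 kg product B

Let a = kg of product A, b = kg of product B (per hectare).
K₂O: 0.15·a + 0.29·b = 150.85
P₂O₅: 0.4·a + 0.155·b = 83.6
Eliminate a: (row1) − 0.15/0.4·(row2) → 0.231875·b = 119.5, so b = 515.364.
Back-substitute: a = (150.85 − 0.29·515.364) / 0.15 = 9.2965.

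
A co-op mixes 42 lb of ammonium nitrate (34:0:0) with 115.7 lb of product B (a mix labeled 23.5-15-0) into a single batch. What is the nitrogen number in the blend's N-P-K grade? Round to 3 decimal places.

26.296% N

Total mass = 42 + 115.7 = 157.7 lb.
N mass = 34%×42 + 23.5%×115.7 = 41.4695 lb.
% N = 41.4695 / 157.7 = 26.2964%.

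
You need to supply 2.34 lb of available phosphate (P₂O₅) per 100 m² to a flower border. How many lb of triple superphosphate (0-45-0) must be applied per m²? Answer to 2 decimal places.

0.05 lb of product per sq m

Product per 100 m² = 2.34 / 45% = 5.2 lb.
Convert to per m²: 5.2 × 0.01 = 0.052 lb.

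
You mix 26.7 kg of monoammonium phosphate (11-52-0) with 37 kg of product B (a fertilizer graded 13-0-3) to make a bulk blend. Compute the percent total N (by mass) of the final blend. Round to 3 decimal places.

12.162% N

Total mass = 26.7 + 37 = 63.7 kg.
N mass = 11%×26.7 + 13%×37 = 7.747 kg.
% N = 7.747 / 63.7 = 12.1617%.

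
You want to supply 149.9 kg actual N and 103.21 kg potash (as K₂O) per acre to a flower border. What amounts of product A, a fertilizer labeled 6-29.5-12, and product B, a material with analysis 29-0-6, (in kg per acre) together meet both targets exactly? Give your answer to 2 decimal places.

With a, b = kg per acre of product A and product B:
N: 0.06·a + 0.29·b = 149.9
K₂O: 0.12·a + 0.06·b = 103.21
Eliminate a: (row1) − 0.06/0.12·(row2) → 0.26·b = 98.295, so b = 378.058.
Back-substitute: a = (149.9 − 0.29·378.058) / 0.06 = 671.054.

671.05 kg product A, 378.06 kg product B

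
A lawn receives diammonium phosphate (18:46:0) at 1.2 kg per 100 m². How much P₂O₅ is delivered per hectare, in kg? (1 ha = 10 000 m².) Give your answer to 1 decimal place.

P₂O₅ per 100 m² = 1.2 × 46% = 0.552 kg.
Convert to per hectare: 0.552 × 100 = 55.2 kg.

55.2 kg P₂O₅ per hectare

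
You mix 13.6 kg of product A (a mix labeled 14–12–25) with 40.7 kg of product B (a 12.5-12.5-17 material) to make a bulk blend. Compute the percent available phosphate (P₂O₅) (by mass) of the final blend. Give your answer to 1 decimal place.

12.4% P₂O₅

Total mass = 13.6 + 40.7 = 54.3 kg.
P₂O₅ mass = 12%×13.6 + 12.5%×40.7 = 6.7195 kg.
% P₂O₅ = 6.7195 / 54.3 = 12.3748%.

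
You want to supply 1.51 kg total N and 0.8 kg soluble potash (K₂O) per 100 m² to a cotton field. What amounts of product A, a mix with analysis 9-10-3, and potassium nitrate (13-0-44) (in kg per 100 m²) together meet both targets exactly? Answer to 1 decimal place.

Per-100 m² balance (a = product A, b = potassium nitrate):
N: 0.09·a + 0.13·b = 1.51
K₂O: 0.03·a + 0.44·b = 0.8
Eliminate a: (row1) − 0.09/0.03·(row2) → -1.19·b = -0.89, so b = 0.747899.
Back-substitute: a = (1.51 − 0.13·0.747899) / 0.09 = 15.6975.

15.7 kg product A, 0.7 kg potassium nitrate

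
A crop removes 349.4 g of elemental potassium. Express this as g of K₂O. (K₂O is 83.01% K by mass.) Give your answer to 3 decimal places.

420.913 g K₂O

K₂O = 349.4 / 0.8301 = 420.9131 g.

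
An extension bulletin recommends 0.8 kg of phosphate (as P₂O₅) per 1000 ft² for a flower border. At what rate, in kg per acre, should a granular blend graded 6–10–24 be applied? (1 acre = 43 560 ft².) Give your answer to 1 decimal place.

348.5 kg of product per acre

Product per 1000 ft² = 0.8 / 10% = 8 kg.
Convert to per acre: 8 × 43.56 = 348.48 kg.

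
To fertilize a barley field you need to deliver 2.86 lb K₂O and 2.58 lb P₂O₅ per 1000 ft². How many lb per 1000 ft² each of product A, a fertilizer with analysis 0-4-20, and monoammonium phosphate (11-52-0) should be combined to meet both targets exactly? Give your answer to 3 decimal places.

Let a = lb of product A, b = lb of monoammonium phosphate (per 1000 ft²).
K₂O: 0.2·a + 0·b = 2.86
P₂O₅: 0.04·a + 0.52·b = 2.58
Eliminate a: (row1) − 0.2/0.04·(row2) → -2.6·b = -10.04, so b = 3.86154.
Back-substitute: a = (2.86 − 0·3.86154) / 0.2 = 14.3.

14.300 lb product A, 3.862 lb monoammonium phosphate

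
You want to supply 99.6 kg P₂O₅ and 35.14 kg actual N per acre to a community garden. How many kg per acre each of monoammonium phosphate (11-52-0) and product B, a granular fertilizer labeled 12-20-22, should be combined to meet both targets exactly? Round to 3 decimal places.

With a, b = kg per acre of monoammonium phosphate and product B:
P₂O₅: 0.52·a + 0.2·b = 99.6
N: 0.11·a + 0.12·b = 35.14
Eliminate b: (row1) − 0.2/0.12·(row2) → 0.336667·a = 41.0333, so a = 121.8812.
Then b = (35.14 − 0.11·121.8812) / 0.12 = 181.1089.

121.881 kg monoammonium phosphate, 181.109 kg product B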